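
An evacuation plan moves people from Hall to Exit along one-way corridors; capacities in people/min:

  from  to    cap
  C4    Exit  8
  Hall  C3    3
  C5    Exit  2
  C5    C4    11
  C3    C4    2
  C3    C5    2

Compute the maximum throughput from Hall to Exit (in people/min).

3

Augment Hall→C3→C4→Exit: bottleneck 2, flow now 2.
Augment Hall→C3→C5→Exit: bottleneck 1, flow now 3.
No augmenting path remains; maximum flow = 3.
In the residual graph, reachable from Hall: {Hall}.
Min-cut edges: Hall→C3 (3); capacity 3 = 3.
This cut is saturated, so no flow can exceed 3.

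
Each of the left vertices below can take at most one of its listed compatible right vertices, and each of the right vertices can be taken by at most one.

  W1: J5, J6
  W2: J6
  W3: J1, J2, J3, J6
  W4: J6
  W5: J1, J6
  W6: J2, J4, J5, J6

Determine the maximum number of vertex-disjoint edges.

Unit-capacity flow: source→left, listed edges, right→sink; max matching = max flow.
Augmenting path W1→J5 (+1); matched 1.
Augmenting path W2→J6 (+1); matched 2.
Augmenting path W3→J1 (+1); matched 3.
Augmenting path W6→J2 (+1); matched 4.
Augmenting path W5→J1→W3→J3 (+1); matched 5.
No augmenting path remains; maximum matching = 5.
König certificate: {W1, W3, W5, W6, J6} is a vertex cover of size 5 (every listed pair touches it), so no matching can be larger.

5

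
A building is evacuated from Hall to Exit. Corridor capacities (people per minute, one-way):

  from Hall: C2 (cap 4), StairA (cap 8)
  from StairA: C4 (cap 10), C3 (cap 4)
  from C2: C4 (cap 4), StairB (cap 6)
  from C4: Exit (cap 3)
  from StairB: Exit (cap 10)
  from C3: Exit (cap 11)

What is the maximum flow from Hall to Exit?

11

Augment Hall→StairA→C4→Exit: bottleneck 3, flow now 3.
Augment Hall→StairA→C3→Exit: bottleneck 4, flow now 7.
Augment Hall→C2→StairB→Exit: bottleneck 4, flow now 11.
No augmenting path remains; maximum flow = 11.
In the residual graph, reachable from Hall: {Hall, StairA, C4}.
Min-cut edges: Hall→C2 (4), StairA→C3 (4), C4→Exit (3); capacity 4 + 4 + 3 = 11.
This cut is saturated, so no flow can exceed 11.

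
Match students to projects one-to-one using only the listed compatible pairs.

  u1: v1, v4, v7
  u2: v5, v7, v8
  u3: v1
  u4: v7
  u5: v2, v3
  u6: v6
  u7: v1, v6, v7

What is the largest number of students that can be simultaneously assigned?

Unit-capacity flow: source→left, listed edges, right→sink; max matching = max flow.
Augmenting path u1→v1 (+1); matched 1.
Augmenting path u2→v5 (+1); matched 2.
Augmenting path u4→v7 (+1); matched 3.
Augmenting path u5→v2 (+1); matched 4.
Augmenting path u6→v6 (+1); matched 5.
Augmenting path u3→v1→u1→v4 (+1); matched 6.
No augmenting path remains; maximum matching = 6.
König certificate: {u1, u2, u5, v1, v6, v7} is a vertex cover of size 6 (every listed pair touches it), so no matching can be larger.

6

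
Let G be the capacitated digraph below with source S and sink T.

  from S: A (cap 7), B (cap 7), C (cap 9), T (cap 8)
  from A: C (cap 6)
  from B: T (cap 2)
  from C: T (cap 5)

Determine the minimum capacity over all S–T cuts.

Augment S→T: bottleneck 8, flow now 8.
Augment S→B→T: bottleneck 2, flow now 10.
Augment S→C→T: bottleneck 5, flow now 15.
No augmenting path remains; maximum flow = 15.
By max-flow min-cut, the minimum cut capacity equals the max flow.
In the residual graph, reachable from S: {S, A, B, C}.
Min-cut edges: S→T (8), B→T (2), C→T (5); capacity 8 + 2 + 5 = 15.

15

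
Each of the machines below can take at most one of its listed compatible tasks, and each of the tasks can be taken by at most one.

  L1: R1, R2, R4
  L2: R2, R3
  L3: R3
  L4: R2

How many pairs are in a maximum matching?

Unit-capacity flow: source→left, listed edges, right→sink; max matching = max flow.
Augmenting path L1→R1 (+1); matched 1.
Augmenting path L2→R2 (+1); matched 2.
Augmenting path L3→R3 (+1); matched 3.
No augmenting path remains; maximum matching = 3.
König certificate: {L1, R2, R3} is a vertex cover of size 3 (every listed pair touches it), so no matching can be larger.

3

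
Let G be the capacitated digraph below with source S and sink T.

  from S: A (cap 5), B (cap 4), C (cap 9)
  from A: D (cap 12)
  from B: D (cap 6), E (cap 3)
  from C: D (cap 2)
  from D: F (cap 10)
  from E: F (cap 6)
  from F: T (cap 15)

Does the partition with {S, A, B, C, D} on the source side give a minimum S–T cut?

No — its capacity is 13, but the minimum cut has capacity 11.

Given cut capacity: 3 + 10 = 13.
Augment S→A→D→F→T: bottleneck 5, flow now 5.
Augment S→B→D→F→T: bottleneck 4, flow now 9.
Augment S→C→D→F→T: bottleneck 1, flow now 10.
Augment S→C→D→B→E→F→T: bottleneck 1, flow now 11. (uses reverse residual edge)
No augmenting path remains; maximum flow = 11.
In the residual graph, reachable from S: {S, C}.
Min-cut edges: S→A (5), S→B (4), C→D (2); capacity 5 + 4 + 2 = 11.
Cut capacity 13 exceeds the max flow 11, so it is not minimum.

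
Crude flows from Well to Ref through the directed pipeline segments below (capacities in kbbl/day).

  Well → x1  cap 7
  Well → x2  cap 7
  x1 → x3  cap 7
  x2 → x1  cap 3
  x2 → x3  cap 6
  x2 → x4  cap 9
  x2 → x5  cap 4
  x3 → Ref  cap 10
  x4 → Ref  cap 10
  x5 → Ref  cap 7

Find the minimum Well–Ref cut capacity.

Augment Well→x1→x3→Ref: bottleneck 7, flow now 7.
Augment Well→x2→x3→Ref: bottleneck 3, flow now 10.
Augment Well→x2→x4→Ref: bottleneck 4, flow now 14.
No augmenting path remains; maximum flow = 14.
By max-flow min-cut, the minimum cut capacity equals the max flow.
In the residual graph, reachable from Well: {Well}.
Min-cut edges: Well→x1 (7), Well→x2 (7); capacity 7 + 7 = 14.

14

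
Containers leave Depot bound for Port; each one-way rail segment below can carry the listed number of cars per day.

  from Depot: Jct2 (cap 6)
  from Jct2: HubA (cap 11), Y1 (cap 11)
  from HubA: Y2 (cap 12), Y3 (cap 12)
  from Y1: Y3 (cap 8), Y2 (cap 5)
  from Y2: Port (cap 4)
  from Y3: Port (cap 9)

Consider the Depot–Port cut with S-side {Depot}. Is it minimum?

Given cut capacity: 6 = 6.
Augment Depot→Jct2→HubA→Y2→Port: bottleneck 4, flow now 4.
Augment Depot→Jct2→HubA→Y3→Port: bottleneck 2, flow now 6.
No augmenting path remains; maximum flow = 6.
Cut capacity 6 equals the max flow, so it is a minimum cut.

Yes — it is a minimum cut (capacity 6).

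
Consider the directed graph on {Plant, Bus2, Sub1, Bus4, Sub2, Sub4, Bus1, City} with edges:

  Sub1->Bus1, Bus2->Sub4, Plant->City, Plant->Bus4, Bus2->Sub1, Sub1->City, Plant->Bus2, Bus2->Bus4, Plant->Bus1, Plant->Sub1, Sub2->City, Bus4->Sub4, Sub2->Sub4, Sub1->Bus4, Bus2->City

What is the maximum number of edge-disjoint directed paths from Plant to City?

Assign every edge capacity 1; by Menger, the answer equals the max flow.
Path Plant→City (+1); total 1.
Path Plant→Bus2→City (+1); total 2.
Path Plant→Sub1→City (+1); total 3.
No residual Plant→City path; max flow = 3.
Certifying cut of size 3: {Plant→Bus2, Plant→City, Plant→Sub1}.

3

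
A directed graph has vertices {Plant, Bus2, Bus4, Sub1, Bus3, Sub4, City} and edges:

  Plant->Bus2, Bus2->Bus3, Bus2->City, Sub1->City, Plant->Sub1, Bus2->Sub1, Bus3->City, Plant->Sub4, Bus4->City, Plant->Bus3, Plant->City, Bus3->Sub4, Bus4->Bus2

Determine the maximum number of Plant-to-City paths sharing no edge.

Assign every edge capacity 1; by Menger, the answer equals the max flow.
Path Plant→City (+1); total 1.
Path Plant→Bus2→City (+1); total 2.
Path Plant→Sub1→City (+1); total 3.
Path Plant→Bus3→City (+1); total 4.
No residual Plant→City path; max flow = 4.
Certifying cut of size 4: {Plant→Bus2, Plant→Bus3, Plant→City, Plant→Sub1}.

4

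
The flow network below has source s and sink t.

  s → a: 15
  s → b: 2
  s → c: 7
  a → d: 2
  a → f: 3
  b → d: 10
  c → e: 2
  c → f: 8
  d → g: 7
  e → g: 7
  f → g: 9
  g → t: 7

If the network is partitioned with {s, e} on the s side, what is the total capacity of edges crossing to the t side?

Edges leaving {s, e}: s→a (15), s→b (2), s→c (7), e→g (7).
Cut capacity = 15 + 2 + 7 + 7 = 31.

31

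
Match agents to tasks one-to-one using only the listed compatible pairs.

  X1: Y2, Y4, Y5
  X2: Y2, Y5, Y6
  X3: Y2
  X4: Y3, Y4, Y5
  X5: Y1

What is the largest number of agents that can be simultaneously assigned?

5

Unit-capacity flow: source→left, listed edges, right→sink; max matching = max flow.
Augmenting path X1→Y2 (+1); matched 1.
Augmenting path X2→Y5 (+1); matched 2.
Augmenting path X4→Y3 (+1); matched 3.
Augmenting path X5→Y1 (+1); matched 4.
Augmenting path X3→Y2→X1→Y4 (+1); matched 5.
No augmenting path remains; maximum matching = 5.
König certificate: {X1, X2, X3, X4, X5} is a vertex cover of size 5 (every listed pair touches it), so no matching can be larger.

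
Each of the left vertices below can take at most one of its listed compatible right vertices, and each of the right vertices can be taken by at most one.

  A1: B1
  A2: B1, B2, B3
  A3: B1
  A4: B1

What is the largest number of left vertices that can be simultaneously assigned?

Unit-capacity flow: source→left, listed edges, right→sink; max matching = max flow.
Augmenting path A1→B1 (+1); matched 1.
Augmenting path A2→B2 (+1); matched 2.
No augmenting path remains; maximum matching = 2.
König certificate: {A2, B1} is a vertex cover of size 2 (every listed pair touches it), so no matching can be larger.

2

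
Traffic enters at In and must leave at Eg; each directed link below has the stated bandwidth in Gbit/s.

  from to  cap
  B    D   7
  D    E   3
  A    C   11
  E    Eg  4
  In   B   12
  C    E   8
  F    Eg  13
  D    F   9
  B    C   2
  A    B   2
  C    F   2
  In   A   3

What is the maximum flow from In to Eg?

12

Augment In→A→C→E→Eg: bottleneck 3, flow now 3.
Augment In→B→C→E→Eg: bottleneck 1, flow now 4.
Augment In→B→C→F→Eg: bottleneck 1, flow now 5.
Augment In→B→D→F→Eg: bottleneck 7, flow now 12.
No augmenting path remains; maximum flow = 12.
In the residual graph, reachable from In: {In, B}.
Min-cut edges: In→A (3), B→C (2), B→D (7); capacity 3 + 2 + 7 = 12.
This cut is saturated, so no flow can exceed 12.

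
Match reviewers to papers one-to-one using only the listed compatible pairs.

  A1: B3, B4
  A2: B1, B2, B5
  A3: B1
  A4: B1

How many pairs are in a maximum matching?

Unit-capacity flow: source→left, listed edges, right→sink; max matching = max flow.
Augmenting path A1→B3 (+1); matched 1.
Augmenting path A2→B1 (+1); matched 2.
Augmenting path A3→B1→A2→B2 (+1); matched 3.
No augmenting path remains; maximum matching = 3.
König certificate: {A1, A2, B1} is a vertex cover of size 3 (every listed pair touches it), so no matching can be larger.

3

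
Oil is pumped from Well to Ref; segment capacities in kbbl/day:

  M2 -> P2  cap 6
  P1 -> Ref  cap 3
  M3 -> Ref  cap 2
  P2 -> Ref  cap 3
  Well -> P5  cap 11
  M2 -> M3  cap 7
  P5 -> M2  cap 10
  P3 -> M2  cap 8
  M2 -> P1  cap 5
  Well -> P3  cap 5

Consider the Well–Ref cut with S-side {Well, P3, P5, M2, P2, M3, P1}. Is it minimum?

Given cut capacity: 3 + 2 + 3 = 8.
Augment Well→P3→M2→P2→Ref: bottleneck 3, flow now 3.
Augment Well→P3→M2→M3→Ref: bottleneck 2, flow now 5.
Augment Well→P5→M2→P1→Ref: bottleneck 3, flow now 8.
No augmenting path remains; maximum flow = 8.
Cut capacity 8 equals the max flow, so it is a minimum cut.

Yes — it is a minimum cut (capacity 8).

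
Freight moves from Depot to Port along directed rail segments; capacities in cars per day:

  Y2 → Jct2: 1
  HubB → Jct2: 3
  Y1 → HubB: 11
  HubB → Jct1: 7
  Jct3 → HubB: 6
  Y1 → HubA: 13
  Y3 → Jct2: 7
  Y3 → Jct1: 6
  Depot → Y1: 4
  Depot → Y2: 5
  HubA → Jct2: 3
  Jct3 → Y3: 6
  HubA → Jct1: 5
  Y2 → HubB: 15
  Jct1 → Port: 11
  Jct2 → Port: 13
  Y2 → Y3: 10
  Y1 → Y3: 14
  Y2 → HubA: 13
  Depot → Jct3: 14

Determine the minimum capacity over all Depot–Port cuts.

21

Augment Depot→Y2→Jct2→Port: bottleneck 1, flow now 1.
Augment Depot→Jct3→Y3→Jct1→Port: bottleneck 6, flow now 7.
Augment Depot→Jct3→HubB→Jct1→Port: bottleneck 5, flow now 12.
Augment Depot→Jct3→HubB→Jct2→Port: bottleneck 1, flow now 13.
Augment Depot→Y2→Y3→Jct2→Port: bottleneck 4, flow now 17.
Augment Depot→Y1→Y3→Jct2→Port: bottleneck 3, flow now 20.
Augment Depot→Y1→HubA→Jct2→Port: bottleneck 1, flow now 21.
No augmenting path remains; maximum flow = 21.
By max-flow min-cut, the minimum cut capacity equals the max flow.
In the residual graph, reachable from Depot: {Depot, Jct3}.
Min-cut edges: Depot→Y2 (5), Depot→Y1 (4), Jct3→Y3 (6), Jct3→HubB (6); capacity 5 + 4 + 6 + 6 = 21.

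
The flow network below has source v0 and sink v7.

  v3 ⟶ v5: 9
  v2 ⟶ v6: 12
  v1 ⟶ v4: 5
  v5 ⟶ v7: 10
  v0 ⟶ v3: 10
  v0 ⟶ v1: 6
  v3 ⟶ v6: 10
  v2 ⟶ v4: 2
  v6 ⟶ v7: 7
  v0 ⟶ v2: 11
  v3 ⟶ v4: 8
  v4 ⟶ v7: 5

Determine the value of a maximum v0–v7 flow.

Augment v0→v1→v4→v7: bottleneck 5, flow now 5.
Augment v0→v2→v6→v7: bottleneck 7, flow now 12.
Augment v0→v3→v5→v7: bottleneck 9, flow now 21.
No augmenting path remains; maximum flow = 21.
In the residual graph, reachable from v0: {v0, v1, v2, v3, v4, v6}.
Min-cut edges: v3→v5 (9), v4→v7 (5), v6→v7 (7); capacity 9 + 5 + 7 = 21.
This cut is saturated, so no flow can exceed 21.

21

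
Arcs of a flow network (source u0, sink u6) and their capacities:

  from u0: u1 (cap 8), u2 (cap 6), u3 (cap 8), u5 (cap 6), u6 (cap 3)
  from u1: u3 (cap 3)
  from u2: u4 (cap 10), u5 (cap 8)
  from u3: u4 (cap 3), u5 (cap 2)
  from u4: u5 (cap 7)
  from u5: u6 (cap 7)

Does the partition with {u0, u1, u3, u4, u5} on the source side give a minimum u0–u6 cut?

Given cut capacity: 6 + 3 + 7 = 16.
Augment u0→u6: bottleneck 3, flow now 3.
Augment u0→u5→u6: bottleneck 6, flow now 9.
Augment u0→u2→u5→u6: bottleneck 1, flow now 10.
No augmenting path remains; maximum flow = 10.
In the residual graph, reachable from u0: {u0, u1, u2, u3, u4, u5}.
Min-cut edges: u0→u6 (3), u5→u6 (7); capacity 3 + 7 = 10.
Cut capacity 16 exceeds the max flow 10, so it is not minimum.

No — its capacity is 16, but the minimum cut has capacity 10.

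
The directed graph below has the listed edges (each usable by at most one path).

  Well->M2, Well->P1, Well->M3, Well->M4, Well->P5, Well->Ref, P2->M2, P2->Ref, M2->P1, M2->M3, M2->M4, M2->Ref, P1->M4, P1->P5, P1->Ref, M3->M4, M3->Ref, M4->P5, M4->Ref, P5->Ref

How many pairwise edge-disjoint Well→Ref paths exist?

Assign every edge capacity 1; by Menger, the answer equals the max flow.
Path Well→Ref (+1); total 1.
Path Well→M2→Ref (+1); total 2.
Path Well→P1→Ref (+1); total 3.
Path Well→M3→Ref (+1); total 4.
Path Well→M4→Ref (+1); total 5.
Path Well→P5→Ref (+1); total 6.
No residual Well→Ref path; max flow = 6.
Certifying cut of size 6: {Well→M2, Well→M3, Well→M4, Well→P1, Well→P5, Well→Ref}.

6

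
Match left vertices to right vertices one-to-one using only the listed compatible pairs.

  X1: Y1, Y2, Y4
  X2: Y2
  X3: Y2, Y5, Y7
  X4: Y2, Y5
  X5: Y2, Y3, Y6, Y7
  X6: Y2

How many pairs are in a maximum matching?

5

Unit-capacity flow: source→left, listed edges, right→sink; max matching = max flow.
Augmenting path X1→Y1 (+1); matched 1.
Augmenting path X2→Y2 (+1); matched 2.
Augmenting path X3→Y5 (+1); matched 3.
Augmenting path X5→Y3 (+1); matched 4.
Augmenting path X4→Y5→X3→Y7 (+1); matched 5.
No augmenting path remains; maximum matching = 5.
König certificate: {X1, X3, X4, X5, Y2} is a vertex cover of size 5 (every listed pair touches it), so no matching can be larger.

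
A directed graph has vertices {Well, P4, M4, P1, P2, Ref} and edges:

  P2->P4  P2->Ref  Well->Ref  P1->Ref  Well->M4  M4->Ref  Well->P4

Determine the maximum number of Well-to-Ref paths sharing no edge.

Assign every edge capacity 1; by Menger, the answer equals the max flow.
Path Well→Ref (+1); total 1.
Path Well→M4→Ref (+1); total 2.
No residual Well→Ref path; max flow = 2.
Certifying cut of size 2: {Well→M4, Well→Ref}.

2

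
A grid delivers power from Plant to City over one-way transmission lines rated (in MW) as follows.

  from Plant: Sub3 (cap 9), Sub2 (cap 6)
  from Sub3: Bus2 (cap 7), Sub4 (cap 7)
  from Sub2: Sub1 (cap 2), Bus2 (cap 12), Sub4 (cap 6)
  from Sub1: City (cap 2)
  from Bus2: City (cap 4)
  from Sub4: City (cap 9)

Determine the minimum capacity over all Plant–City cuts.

Augment Plant→Sub3→Bus2→City: bottleneck 4, flow now 4.
Augment Plant→Sub3→Sub4→City: bottleneck 5, flow now 9.
Augment Plant→Sub2→Sub1→City: bottleneck 2, flow now 11.
Augment Plant→Sub2→Sub4→City: bottleneck 4, flow now 15.
No augmenting path remains; maximum flow = 15.
By max-flow min-cut, the minimum cut capacity equals the max flow.
In the residual graph, reachable from Plant: {Plant}.
Min-cut edges: Plant→Sub3 (9), Plant→Sub2 (6); capacity 9 + 6 = 15.

15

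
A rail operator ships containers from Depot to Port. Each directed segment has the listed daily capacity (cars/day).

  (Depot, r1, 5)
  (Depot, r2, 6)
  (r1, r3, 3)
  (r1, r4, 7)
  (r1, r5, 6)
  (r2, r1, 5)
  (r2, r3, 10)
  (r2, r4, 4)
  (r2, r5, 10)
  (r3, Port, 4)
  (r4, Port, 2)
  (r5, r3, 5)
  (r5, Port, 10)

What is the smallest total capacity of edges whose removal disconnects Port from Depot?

11

Augment Depot→r1→r3→Port: bottleneck 3, flow now 3.
Augment Depot→r1→r4→Port: bottleneck 2, flow now 5.
Augment Depot→r2→r3→Port: bottleneck 1, flow now 6.
Augment Depot→r2→r5→Port: bottleneck 5, flow now 11.
No augmenting path remains; maximum flow = 11.
By max-flow min-cut, the minimum cut capacity equals the max flow.
In the residual graph, reachable from Depot: {Depot}.
Min-cut edges: Depot→r1 (5), Depot→r2 (6); capacity 5 + 6 = 11.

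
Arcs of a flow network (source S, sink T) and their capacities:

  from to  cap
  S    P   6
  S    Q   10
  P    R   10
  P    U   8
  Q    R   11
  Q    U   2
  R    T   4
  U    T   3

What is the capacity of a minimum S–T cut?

7

Augment S→P→R→T: bottleneck 4, flow now 4.
Augment S→P→U→T: bottleneck 2, flow now 6.
Augment S→Q→U→T: bottleneck 1, flow now 7.
No augmenting path remains; maximum flow = 7.
By max-flow min-cut, the minimum cut capacity equals the max flow.
In the residual graph, reachable from S: {S, P, Q, R, U}.
Min-cut edges: R→T (4), U→T (3); capacity 4 + 3 = 7.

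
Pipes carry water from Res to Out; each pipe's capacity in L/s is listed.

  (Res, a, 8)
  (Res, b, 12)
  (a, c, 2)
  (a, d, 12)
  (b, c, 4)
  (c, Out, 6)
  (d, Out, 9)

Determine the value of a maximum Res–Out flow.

Augment Res→a→c→Out: bottleneck 2, flow now 2.
Augment Res→a→d→Out: bottleneck 6, flow now 8.
Augment Res→b→c→Out: bottleneck 4, flow now 12.
No augmenting path remains; maximum flow = 12.
In the residual graph, reachable from Res: {Res, b}.
Min-cut edges: Res→a (8), b→c (4); capacity 8 + 4 = 12.
This cut is saturated, so no flow can exceed 12.

12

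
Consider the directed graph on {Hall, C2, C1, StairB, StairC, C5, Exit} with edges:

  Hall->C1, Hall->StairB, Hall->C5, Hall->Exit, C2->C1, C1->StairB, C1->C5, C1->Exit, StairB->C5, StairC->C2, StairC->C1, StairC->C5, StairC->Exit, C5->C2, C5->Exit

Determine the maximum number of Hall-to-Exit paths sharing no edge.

Assign every edge capacity 1; by Menger, the answer equals the max flow.
Path Hall→Exit (+1); total 1.
Path Hall→C1→Exit (+1); total 2.
Path Hall→C5→Exit (+1); total 3.
No residual Hall→Exit path; max flow = 3.
Certifying cut of size 3: {C1→Exit, C5→Exit, Hall→Exit}.

3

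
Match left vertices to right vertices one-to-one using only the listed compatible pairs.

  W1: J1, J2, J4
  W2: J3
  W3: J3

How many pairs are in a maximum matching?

2

Unit-capacity flow: source→left, listed edges, right→sink; max matching = max flow.
Augmenting path W1→J1 (+1); matched 1.
Augmenting path W2→J3 (+1); matched 2.
No augmenting path remains; maximum matching = 2.
König certificate: {W1, J3} is a vertex cover of size 2 (every listed pair touches it), so no matching can be larger.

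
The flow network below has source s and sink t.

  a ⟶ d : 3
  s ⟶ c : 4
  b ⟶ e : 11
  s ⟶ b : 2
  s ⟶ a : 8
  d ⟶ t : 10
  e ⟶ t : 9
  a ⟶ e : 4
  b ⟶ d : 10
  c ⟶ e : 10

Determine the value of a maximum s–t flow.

Augment s→a→d→t: bottleneck 3, flow now 3.
Augment s→a→e→t: bottleneck 4, flow now 7.
Augment s→b→d→t: bottleneck 2, flow now 9.
Augment s→c→e→t: bottleneck 4, flow now 13.
No augmenting path remains; maximum flow = 13.
In the residual graph, reachable from s: {s, a}.
Min-cut edges: s→b (2), s→c (4), a→d (3), a→e (4); capacity 2 + 4 + 3 + 4 = 13.
This cut is saturated, so no flow can exceed 13.

13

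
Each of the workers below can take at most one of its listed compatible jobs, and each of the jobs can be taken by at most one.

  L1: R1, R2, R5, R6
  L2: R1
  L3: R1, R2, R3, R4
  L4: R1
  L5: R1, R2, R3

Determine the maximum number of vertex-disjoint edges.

Unit-capacity flow: source→left, listed edges, right→sink; max matching = max flow.
Augmenting path L1→R1 (+1); matched 1.
Augmenting path L3→R2 (+1); matched 2.
Augmenting path L5→R3 (+1); matched 3.
Augmenting path L2→R1→L1→R5 (+1); matched 4.
No augmenting path remains; maximum matching = 4.
König certificate: {L1, L3, L5, R1} is a vertex cover of size 4 (every listed pair touches it), so no matching can be larger.

4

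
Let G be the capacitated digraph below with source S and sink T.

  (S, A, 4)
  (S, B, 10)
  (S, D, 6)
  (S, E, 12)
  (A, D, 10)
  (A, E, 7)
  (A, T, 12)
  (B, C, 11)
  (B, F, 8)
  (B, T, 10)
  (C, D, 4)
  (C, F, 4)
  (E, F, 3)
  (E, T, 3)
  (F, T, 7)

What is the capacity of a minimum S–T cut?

20

Augment S→A→T: bottleneck 4, flow now 4.
Augment S→B→T: bottleneck 10, flow now 14.
Augment S→E→T: bottleneck 3, flow now 17.
Augment S→E→F→T: bottleneck 3, flow now 20.
No augmenting path remains; maximum flow = 20.
By max-flow min-cut, the minimum cut capacity equals the max flow.
In the residual graph, reachable from S: {S, D, E}.
Min-cut edges: S→A (4), S→B (10), E→F (3), E→T (3); capacity 4 + 10 + 3 + 3 = 20.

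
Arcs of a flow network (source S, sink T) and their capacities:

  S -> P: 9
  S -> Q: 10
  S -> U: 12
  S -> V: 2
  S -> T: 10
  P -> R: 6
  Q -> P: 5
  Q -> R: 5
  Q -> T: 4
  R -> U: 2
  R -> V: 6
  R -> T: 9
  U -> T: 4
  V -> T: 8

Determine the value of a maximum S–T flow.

31

Augment S→T: bottleneck 10, flow now 10.
Augment S→Q→T: bottleneck 4, flow now 14.
Augment S→U→T: bottleneck 4, flow now 18.
Augment S→V→T: bottleneck 2, flow now 20.
Augment S→P→R→T: bottleneck 6, flow now 26.
Augment S→Q→R→T: bottleneck 3, flow now 29.
Augment S→Q→R→V→T: bottleneck 2, flow now 31.
No augmenting path remains; maximum flow = 31.
In the residual graph, reachable from S: {S, P, Q, U}.
Min-cut edges: S→V (2), S→T (10), P→R (6), Q→R (5), Q→T (4), U→T (4); capacity 2 + 10 + 6 + 5 + 4 + 4 = 31.
This cut is saturated, so no flow can exceed 31.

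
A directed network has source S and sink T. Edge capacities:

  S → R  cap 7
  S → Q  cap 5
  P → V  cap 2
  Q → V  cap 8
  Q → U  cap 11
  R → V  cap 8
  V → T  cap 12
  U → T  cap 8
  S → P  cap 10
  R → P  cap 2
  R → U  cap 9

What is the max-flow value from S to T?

14

Augment S→P→V→T: bottleneck 2, flow now 2.
Augment S→Q→U→T: bottleneck 5, flow now 7.
Augment S→R→U→T: bottleneck 3, flow now 10.
Augment S→R→V→T: bottleneck 4, flow now 14.
No augmenting path remains; maximum flow = 14.
In the residual graph, reachable from S: {S, P}.
Min-cut edges: S→Q (5), S→R (7), P→V (2); capacity 5 + 7 + 2 = 14.
This cut is saturated, so no flow can exceed 14.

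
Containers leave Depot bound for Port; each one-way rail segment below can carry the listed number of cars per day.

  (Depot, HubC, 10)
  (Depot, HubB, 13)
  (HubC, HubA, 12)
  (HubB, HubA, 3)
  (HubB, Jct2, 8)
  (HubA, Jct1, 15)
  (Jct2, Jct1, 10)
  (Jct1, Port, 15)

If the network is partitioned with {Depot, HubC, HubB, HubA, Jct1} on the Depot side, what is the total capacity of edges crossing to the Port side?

23

Edges leaving {Depot, HubC, HubB, HubA, Jct1}: HubB→Jct2 (8), Jct1→Port (15).
Cut capacity = 8 + 15 = 23.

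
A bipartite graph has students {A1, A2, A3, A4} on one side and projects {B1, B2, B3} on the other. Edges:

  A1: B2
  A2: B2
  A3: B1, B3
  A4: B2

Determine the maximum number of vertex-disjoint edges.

2

Unit-capacity flow: source→left, listed edges, right→sink; max matching = max flow.
Augmenting path A1→B2 (+1); matched 1.
Augmenting path A3→B1 (+1); matched 2.
No augmenting path remains; maximum matching = 2.
König certificate: {A3, B2} is a vertex cover of size 2 (every listed pair touches it), so no matching can be larger.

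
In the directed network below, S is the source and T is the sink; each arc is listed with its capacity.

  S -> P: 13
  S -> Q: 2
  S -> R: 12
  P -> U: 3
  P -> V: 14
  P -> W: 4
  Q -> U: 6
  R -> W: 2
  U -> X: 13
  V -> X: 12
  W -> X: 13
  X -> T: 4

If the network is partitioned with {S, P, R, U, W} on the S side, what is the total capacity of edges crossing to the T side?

42

Edges leaving {S, P, R, U, W}: S→Q (2), P→V (14), U→X (13), W→X (13).
Cut capacity = 2 + 14 + 13 + 13 = 42.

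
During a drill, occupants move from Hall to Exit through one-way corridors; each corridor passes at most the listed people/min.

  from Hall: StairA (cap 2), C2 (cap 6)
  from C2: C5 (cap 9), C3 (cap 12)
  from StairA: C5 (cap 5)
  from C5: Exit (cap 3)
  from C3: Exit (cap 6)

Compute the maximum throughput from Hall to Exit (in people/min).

Augment Hall→C2→C5→Exit: bottleneck 3, flow now 3.
Augment Hall→C2→C3→Exit: bottleneck 3, flow now 6.
Augment Hall→StairA→C5→C2→C3→Exit: bottleneck 2, flow now 8. (uses reverse residual edge)
No augmenting path remains; maximum flow = 8.
In the residual graph, reachable from Hall: {Hall}.
Min-cut edges: Hall→C2 (6), Hall→StairA (2); capacity 6 + 2 = 8.
This cut is saturated, so no flow can exceed 8.

8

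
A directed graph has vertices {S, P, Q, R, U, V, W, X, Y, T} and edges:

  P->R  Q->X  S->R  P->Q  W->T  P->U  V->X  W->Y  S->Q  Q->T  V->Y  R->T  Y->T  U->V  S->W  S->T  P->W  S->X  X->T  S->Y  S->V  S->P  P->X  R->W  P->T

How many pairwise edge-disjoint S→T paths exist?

Assign every edge capacity 1; by Menger, the answer equals the max flow.
Path S→T (+1); total 1.
Path S→P→T (+1); total 2.
Path S→Q→T (+1); total 3.
Path S→R→T (+1); total 4.
Path S→W→T (+1); total 5.
Path S→X→T (+1); total 6.
Path S→Y→T (+1); total 7.
No residual S→T path; max flow = 7.
Certifying cut of size 7: {S→P, S→Q, S→R, S→T, S→W, X→T, Y→T}.

7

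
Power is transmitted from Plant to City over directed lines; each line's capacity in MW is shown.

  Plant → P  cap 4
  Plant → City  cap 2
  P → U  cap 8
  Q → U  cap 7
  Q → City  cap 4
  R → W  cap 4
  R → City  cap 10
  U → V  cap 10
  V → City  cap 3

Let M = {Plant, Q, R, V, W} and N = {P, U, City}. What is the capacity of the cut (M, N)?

30

Edges leaving {Plant, Q, R, V, W}: Plant→P (4), Plant→City (2), Q→U (7), Q→City (4), R→City (10), V→City (3).
Cut capacity = 4 + 2 + 7 + 4 + 10 + 3 = 30.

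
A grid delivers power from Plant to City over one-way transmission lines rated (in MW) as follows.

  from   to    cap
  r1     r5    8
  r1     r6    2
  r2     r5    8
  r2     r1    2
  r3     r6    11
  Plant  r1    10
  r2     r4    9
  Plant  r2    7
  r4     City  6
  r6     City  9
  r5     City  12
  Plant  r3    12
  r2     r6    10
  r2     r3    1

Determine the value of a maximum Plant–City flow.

Augment Plant→r1→r5→City: bottleneck 8, flow now 8.
Augment Plant→r1→r6→City: bottleneck 2, flow now 10.
Augment Plant→r2→r4→City: bottleneck 6, flow now 16.
Augment Plant→r2→r5→City: bottleneck 1, flow now 17.
Augment Plant→r3→r6→City: bottleneck 7, flow now 24.
No augmenting path remains; maximum flow = 24.
In the residual graph, reachable from Plant: {Plant, r1, r3, r6}.
Min-cut edges: Plant→r2 (7), r1→r5 (8), r6→City (9); capacity 7 + 8 + 9 = 24.
This cut is saturated, so no flow can exceed 24.

24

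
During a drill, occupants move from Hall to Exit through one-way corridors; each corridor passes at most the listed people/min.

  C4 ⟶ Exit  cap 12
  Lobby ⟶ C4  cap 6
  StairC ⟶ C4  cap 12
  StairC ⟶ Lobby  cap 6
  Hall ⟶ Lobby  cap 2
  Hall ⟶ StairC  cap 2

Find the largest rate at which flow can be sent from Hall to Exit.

4

Augment Hall→Lobby→C4→Exit: bottleneck 2, flow now 2.
Augment Hall→StairC→C4→Exit: bottleneck 2, flow now 4.
No augmenting path remains; maximum flow = 4.
In the residual graph, reachable from Hall: {Hall}.
Min-cut edges: Hall→Lobby (2), Hall→StairC (2); capacity 2 + 2 = 4.
This cut is saturated, so no flow can exceed 4.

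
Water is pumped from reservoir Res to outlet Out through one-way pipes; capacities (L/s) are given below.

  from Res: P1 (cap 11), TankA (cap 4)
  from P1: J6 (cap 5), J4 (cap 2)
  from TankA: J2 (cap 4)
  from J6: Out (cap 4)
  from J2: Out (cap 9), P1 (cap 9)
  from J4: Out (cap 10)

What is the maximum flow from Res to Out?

Augment Res→P1→J6→Out: bottleneck 4, flow now 4.
Augment Res→P1→J4→Out: bottleneck 2, flow now 6.
Augment Res→TankA→J2→Out: bottleneck 4, flow now 10.
No augmenting path remains; maximum flow = 10.
In the residual graph, reachable from Res: {Res, P1, J6}.
Min-cut edges: Res→TankA (4), P1→J4 (2), J6→Out (4); capacity 4 + 2 + 4 = 10.
This cut is saturated, so no flow can exceed 10.

10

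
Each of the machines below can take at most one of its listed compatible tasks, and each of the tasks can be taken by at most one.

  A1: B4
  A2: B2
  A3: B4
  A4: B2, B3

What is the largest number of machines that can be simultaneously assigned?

3

Unit-capacity flow: source→left, listed edges, right→sink; max matching = max flow.
Augmenting path A1→B4 (+1); matched 1.
Augmenting path A2→B2 (+1); matched 2.
Augmenting path A4→B3 (+1); matched 3.
No augmenting path remains; maximum matching = 3.
König certificate: {A2, A4, B4} is a vertex cover of size 3 (every listed pair touches it), so no matching can be larger.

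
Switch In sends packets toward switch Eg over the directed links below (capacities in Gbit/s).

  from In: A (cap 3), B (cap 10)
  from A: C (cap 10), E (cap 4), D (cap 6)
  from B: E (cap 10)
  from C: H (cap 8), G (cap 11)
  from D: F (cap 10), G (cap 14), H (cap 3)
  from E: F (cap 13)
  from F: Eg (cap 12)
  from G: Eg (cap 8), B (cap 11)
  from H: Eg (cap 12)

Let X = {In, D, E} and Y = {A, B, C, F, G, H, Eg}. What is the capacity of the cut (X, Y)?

53

Edges leaving {In, D, E}: In→A (3), In→B (10), D→F (10), D→G (14), D→H (3), E→F (13).
Cut capacity = 3 + 10 + 10 + 14 + 3 + 13 = 53.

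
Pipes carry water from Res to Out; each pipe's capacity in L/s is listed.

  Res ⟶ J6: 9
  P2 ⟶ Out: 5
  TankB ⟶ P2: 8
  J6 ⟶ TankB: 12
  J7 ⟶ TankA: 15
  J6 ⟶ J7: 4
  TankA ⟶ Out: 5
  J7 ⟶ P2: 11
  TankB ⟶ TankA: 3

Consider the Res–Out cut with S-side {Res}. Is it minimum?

Yes — it is a minimum cut (capacity 9).

Given cut capacity: 9 = 9.
Augment Res→J6→J7→P2→Out: bottleneck 4, flow now 4.
Augment Res→J6→TankB→P2→Out: bottleneck 1, flow now 5.
Augment Res→J6→TankB→TankA→Out: bottleneck 3, flow now 8.
Augment Res→J6→TankB→P2→J7→TankA→Out: bottleneck 1, flow now 9. (uses reverse residual edge)
No augmenting path remains; maximum flow = 9.
Cut capacity 9 equals the max flow, so it is a minimum cut.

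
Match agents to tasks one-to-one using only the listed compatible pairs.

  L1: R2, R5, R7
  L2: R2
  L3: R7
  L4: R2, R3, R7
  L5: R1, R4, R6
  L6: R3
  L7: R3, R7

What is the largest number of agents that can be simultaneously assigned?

Unit-capacity flow: source→left, listed edges, right→sink; max matching = max flow.
Augmenting path L1→R2 (+1); matched 1.
Augmenting path L3→R7 (+1); matched 2.
Augmenting path L4→R3 (+1); matched 3.
Augmenting path L5→R1 (+1); matched 4.
Augmenting path L2→R2→L1→R5 (+1); matched 5.
No augmenting path remains; maximum matching = 5.
König certificate: {L1, L5, R2, R3, R7} is a vertex cover of size 5 (every listed pair touches it), so no matching can be larger.

5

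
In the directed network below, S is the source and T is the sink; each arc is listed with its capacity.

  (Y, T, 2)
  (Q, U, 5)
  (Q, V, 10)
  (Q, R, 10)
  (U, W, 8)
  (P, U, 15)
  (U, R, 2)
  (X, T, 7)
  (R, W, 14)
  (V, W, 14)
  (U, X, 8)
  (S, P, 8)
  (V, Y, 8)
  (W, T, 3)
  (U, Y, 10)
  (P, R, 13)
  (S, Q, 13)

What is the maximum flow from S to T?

12

Augment S→P→R→W→T: bottleneck 3, flow now 3.
Augment S→P→U→X→T: bottleneck 5, flow now 8.
Augment S→Q→U→X→T: bottleneck 2, flow now 10.
Augment S→Q→U→Y→T: bottleneck 2, flow now 12.
No augmenting path remains; maximum flow = 12.
In the residual graph, reachable from S: {S, P, Q, R, U, V, W, X, Y}.
Min-cut edges: W→T (3), X→T (7), Y→T (2); capacity 3 + 7 + 2 = 12.
This cut is saturated, so no flow can exceed 12.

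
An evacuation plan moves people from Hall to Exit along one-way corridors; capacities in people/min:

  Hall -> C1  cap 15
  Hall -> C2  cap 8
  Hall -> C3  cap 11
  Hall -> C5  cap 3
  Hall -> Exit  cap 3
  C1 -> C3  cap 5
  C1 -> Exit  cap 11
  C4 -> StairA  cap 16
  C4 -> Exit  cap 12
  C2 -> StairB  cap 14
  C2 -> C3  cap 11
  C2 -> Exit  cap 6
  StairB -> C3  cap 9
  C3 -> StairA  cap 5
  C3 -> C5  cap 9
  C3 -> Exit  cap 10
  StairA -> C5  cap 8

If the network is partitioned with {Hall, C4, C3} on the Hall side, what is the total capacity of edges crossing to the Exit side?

81

Edges leaving {Hall, C4, C3}: Hall→C1 (15), Hall→C2 (8), Hall→C5 (3), Hall→Exit (3), C4→StairA (16), C4→Exit (12), C3→StairA (5), C3→C5 (9), C3→Exit (10).
Cut capacity = 15 + 8 + 3 + 3 + 16 + 12 + 5 + 9 + 10 = 81.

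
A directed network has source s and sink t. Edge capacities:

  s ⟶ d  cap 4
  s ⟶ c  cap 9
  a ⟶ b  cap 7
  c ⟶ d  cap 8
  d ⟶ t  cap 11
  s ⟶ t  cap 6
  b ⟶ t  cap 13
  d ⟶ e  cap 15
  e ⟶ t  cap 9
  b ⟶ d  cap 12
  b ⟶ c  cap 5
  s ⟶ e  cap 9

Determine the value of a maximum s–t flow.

Augment s→t: bottleneck 6, flow now 6.
Augment s→d→t: bottleneck 4, flow now 10.
Augment s→e→t: bottleneck 9, flow now 19.
Augment s→c→d→t: bottleneck 7, flow now 26.
No augmenting path remains; maximum flow = 26.
In the residual graph, reachable from s: {s, c, d, e}.
Min-cut edges: s→t (6), d→t (11), e→t (9); capacity 6 + 11 + 9 = 26.
This cut is saturated, so no flow can exceed 26.

26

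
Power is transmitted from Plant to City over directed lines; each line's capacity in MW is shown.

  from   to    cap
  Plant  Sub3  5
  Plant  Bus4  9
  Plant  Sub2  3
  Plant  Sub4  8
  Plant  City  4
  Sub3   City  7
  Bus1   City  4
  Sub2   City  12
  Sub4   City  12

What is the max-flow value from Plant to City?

20

Augment Plant→City: bottleneck 4, flow now 4.
Augment Plant→Sub3→City: bottleneck 5, flow now 9.
Augment Plant→Sub2→City: bottleneck 3, flow now 12.
Augment Plant→Sub4→City: bottleneck 8, flow now 20.
No augmenting path remains; maximum flow = 20.
In the residual graph, reachable from Plant: {Plant, Bus4}.
Min-cut edges: Plant→Sub3 (5), Plant→Sub2 (3), Plant→Sub4 (8), Plant→City (4); capacity 5 + 3 + 8 + 4 = 20.
This cut is saturated, so no flow can exceed 20.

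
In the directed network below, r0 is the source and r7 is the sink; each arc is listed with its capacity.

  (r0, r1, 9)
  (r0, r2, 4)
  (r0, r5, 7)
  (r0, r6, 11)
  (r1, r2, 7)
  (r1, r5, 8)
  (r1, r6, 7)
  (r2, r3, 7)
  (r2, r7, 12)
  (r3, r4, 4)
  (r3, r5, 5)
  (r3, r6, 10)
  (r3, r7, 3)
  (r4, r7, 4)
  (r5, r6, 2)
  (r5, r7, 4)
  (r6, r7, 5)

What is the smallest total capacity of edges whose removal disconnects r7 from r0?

20

Augment r0→r2→r7: bottleneck 4, flow now 4.
Augment r0→r5→r7: bottleneck 4, flow now 8.
Augment r0→r6→r7: bottleneck 5, flow now 13.
Augment r0→r1→r2→r7: bottleneck 7, flow now 20.
No augmenting path remains; maximum flow = 20.
By max-flow min-cut, the minimum cut capacity equals the max flow.
In the residual graph, reachable from r0: {r0, r1, r5, r6}.
Min-cut edges: r0→r2 (4), r1→r2 (7), r5→r7 (4), r6→r7 (5); capacity 4 + 7 + 4 + 5 = 20.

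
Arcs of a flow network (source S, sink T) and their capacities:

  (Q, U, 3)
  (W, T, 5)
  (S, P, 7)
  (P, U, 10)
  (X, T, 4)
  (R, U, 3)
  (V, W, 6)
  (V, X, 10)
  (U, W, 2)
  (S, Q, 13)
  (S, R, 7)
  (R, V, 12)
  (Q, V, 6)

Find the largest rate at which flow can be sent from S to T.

Augment S→P→U→W→T: bottleneck 2, flow now 2.
Augment S→Q→V→W→T: bottleneck 3, flow now 5.
Augment S→Q→V→X→T: bottleneck 3, flow now 8.
Augment S→R→V→X→T: bottleneck 1, flow now 9.
No augmenting path remains; maximum flow = 9.
In the residual graph, reachable from S: {S, P, Q, R, U, V, W, X}.
Min-cut edges: W→T (5), X→T (4); capacity 5 + 4 = 9.
This cut is saturated, so no flow can exceed 9.

9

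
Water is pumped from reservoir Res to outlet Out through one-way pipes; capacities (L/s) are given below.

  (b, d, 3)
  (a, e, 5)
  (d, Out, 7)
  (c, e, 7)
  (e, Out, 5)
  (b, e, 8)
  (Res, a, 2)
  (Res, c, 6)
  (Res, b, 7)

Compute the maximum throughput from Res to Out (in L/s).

8

Augment Res→a→e→Out: bottleneck 2, flow now 2.
Augment Res→b→d→Out: bottleneck 3, flow now 5.
Augment Res→b→e→Out: bottleneck 3, flow now 8.
No augmenting path remains; maximum flow = 8.
In the residual graph, reachable from Res: {Res, a, b, c, e}.
Min-cut edges: b→d (3), e→Out (5); capacity 3 + 5 = 8.
This cut is saturated, so no flow can exceed 8.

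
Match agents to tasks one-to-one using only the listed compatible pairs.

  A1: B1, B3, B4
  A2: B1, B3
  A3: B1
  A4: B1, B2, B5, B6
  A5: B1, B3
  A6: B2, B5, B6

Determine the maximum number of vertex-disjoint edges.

Unit-capacity flow: source→left, listed edges, right→sink; max matching = max flow.
Augmenting path A1→B1 (+1); matched 1.
Augmenting path A2→B3 (+1); matched 2.
Augmenting path A4→B2 (+1); matched 3.
Augmenting path A6→B5 (+1); matched 4.
Augmenting path A3→B1→A1→B4 (+1); matched 5.
No augmenting path remains; maximum matching = 5.
König certificate: {A1, A4, A6, B1, B3} is a vertex cover of size 5 (every listed pair touches it), so no matching can be larger.

5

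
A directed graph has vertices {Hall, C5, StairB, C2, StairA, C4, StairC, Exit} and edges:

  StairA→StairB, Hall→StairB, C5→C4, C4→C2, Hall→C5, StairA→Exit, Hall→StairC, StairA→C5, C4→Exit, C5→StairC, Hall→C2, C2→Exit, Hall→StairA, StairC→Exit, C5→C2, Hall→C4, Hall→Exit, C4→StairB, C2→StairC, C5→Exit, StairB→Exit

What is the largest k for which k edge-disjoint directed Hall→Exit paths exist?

Assign every edge capacity 1; by Menger, the answer equals the max flow.
Path Hall→Exit (+1); total 1.
Path Hall→C5→Exit (+1); total 2.
Path Hall→StairB→Exit (+1); total 3.
Path Hall→C2→Exit (+1); total 4.
Path Hall→StairA→Exit (+1); total 5.
Path Hall→C4→Exit (+1); total 6.
Path Hall→StairC→Exit (+1); total 7.
No residual Hall→Exit path; max flow = 7.
Certifying cut of size 7: {Hall→C2, Hall→C4, Hall→C5, Hall→Exit, Hall→StairA, Hall→StairB, Hall→StairC}.

7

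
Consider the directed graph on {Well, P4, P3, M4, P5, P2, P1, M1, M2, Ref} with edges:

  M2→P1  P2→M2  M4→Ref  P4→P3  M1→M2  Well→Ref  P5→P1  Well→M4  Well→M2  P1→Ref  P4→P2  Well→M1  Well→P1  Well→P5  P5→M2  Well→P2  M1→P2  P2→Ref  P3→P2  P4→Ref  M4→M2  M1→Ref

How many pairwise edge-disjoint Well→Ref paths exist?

5

Assign every edge capacity 1; by Menger, the answer equals the max flow.
Path Well→Ref (+1); total 1.
Path Well→M4→Ref (+1); total 2.
Path Well→P2→Ref (+1); total 3.
Path Well→P1→Ref (+1); total 4.
Path Well→M1→Ref (+1); total 5.
No residual Well→Ref path; max flow = 5.
Certifying cut of size 5: {P1→Ref, Well→M1, Well→M4, Well→P2, Well→Ref}.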